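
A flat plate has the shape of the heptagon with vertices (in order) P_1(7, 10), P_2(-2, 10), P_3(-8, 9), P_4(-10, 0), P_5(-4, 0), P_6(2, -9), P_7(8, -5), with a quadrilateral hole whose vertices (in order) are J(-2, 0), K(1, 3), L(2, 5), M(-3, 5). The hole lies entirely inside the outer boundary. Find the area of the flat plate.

213.5

Outer boundary:
Apply Gauss's area formula: 2A = Σ (x_i·y_{i+1} − x_{i+1}·y_i), indices taken mod 7.
Cross-terms: 90, 62, 90, 0, 36, 62, 115  ⇒  Σ = 455
Area = |Σ|/2 = 227.5.
Hole:
Σ = (-6) + (-1) + (25) + (10) = 28
Area = |Σ|/2 = 14.
Net area = 227.5 − 14 = 213.5.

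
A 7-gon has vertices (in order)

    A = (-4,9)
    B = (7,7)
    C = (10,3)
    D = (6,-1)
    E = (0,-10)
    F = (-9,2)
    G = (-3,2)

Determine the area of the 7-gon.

Apply the shoelace (surveyor's) formula: 2A = Σ (x_i·y_{i+1} − x_{i+1}·y_i), indices taken mod 7.
Σ = (-91) + (-49) + (-28) + (-60) + (-90) + (-12) + (-19) = -349
Area = |Σ|/2 = 174.5.

174.5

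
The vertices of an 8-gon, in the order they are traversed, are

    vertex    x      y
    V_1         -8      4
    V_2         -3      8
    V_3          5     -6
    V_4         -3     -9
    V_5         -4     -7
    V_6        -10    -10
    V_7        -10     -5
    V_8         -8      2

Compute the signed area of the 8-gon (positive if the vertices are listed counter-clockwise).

-154

Σ = (-52) + (-22) + (-63) + (-15) + (-30) + (-50) + (-60) + (-16) = -308
Signed area = Σ/2 = -154 (negative ⇒ clockwise traversal).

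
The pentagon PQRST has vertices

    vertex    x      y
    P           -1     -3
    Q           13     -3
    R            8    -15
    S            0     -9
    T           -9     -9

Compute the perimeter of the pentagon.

56

|PQ| = √((14)² + (0)²) = √196 = 14
|QR| = √((-5)² + (-12)²) = √169 = 13
|RS| = √((-8)² + (6)²) = √100 = 10
|ST| = √((-9)² + (0)²) = √81 = 9
|TP| = √((8)² + (6)²) = √100 = 10
Perimeter = 14 + 13 + 10 + 9 + 10 = 56.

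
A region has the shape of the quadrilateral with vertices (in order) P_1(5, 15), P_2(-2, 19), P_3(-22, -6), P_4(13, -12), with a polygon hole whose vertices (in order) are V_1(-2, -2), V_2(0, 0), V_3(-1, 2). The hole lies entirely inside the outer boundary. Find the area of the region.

573

Outer boundary:
Σ = (125) + (430) + (342) + (255) = 1152
Area = |Σ|/2 = 576.
Hole:
Apply the shoelace formula: 2A = Σ (x_i·y_{i+1} − x_{i+1}·y_i), indices taken mod 3.
Σ = (0) + (0) + (6) = 6
Area = |Σ|/2 = 3.
Net area = 576 − 3 = 573.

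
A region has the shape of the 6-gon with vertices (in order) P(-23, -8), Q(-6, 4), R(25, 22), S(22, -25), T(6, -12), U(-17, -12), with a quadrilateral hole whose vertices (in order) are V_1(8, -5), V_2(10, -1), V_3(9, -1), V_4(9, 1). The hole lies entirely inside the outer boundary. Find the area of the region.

1002.5

Outer boundary:
P→Q: (-23)(4) − (-6)(-8) = -140
Q→R: (-6)(22) − (25)(4) = -232
R→S: (25)(-25) − (22)(22) = -1109
S→T: (22)(-12) − (6)(-25) = -114
T→U: (6)(-12) − (-17)(-12) = -276
U→P: (-17)(-8) − (-23)(-12) = -140
Σ = -2011
Area = |Σ|/2 = 1005.5.
Hole:
Apply the shoelace (surveyor's) formula: 2A = Σ (x_i·y_{i+1} − x_{i+1}·y_i), indices taken mod 4.
Cross-terms: 42, -1, 18, -53  ⇒  Σ = 6
Area = |Σ|/2 = 3.
Net area = 1005.5 − 3 = 1002.5.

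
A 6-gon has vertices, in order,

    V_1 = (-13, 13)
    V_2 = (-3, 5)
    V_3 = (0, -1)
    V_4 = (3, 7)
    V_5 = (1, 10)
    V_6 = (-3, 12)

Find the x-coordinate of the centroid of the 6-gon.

-724/243

Apply the surveyor's formula. First the cross-terms c_i = x_i·y_{i+1} − x_{i+1}·y_i:
  -26, 3, 3, 23, 42, 117  ⇒  2A = 162, A = 81.
Then Σ (x_i + x_{i+1})·c_i = -1448, so x̄ = -1448 / (6·81) = -724/243.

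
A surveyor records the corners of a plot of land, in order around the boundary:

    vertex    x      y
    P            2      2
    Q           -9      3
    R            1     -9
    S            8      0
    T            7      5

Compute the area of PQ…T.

Σ = (24) + (78) + (72) + (40) + (4) = 218
Area = |Σ|/2 = 109.

109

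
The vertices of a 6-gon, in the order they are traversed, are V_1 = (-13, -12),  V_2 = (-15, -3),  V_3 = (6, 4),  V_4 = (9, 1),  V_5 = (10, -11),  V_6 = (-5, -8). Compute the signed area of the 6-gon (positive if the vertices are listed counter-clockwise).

-250.5

Σ = (-141) + (-42) + (-30) + (-109) + (-135) + (-44) = -501
Signed area = Σ/2 = -250.5 (negative ⇒ clockwise traversal).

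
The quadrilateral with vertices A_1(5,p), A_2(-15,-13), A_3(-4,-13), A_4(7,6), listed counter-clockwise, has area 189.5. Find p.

The doubled signed area Σ (x_i y_{i+1} − x_{i+1} y_i) is linear in p.
With p=0 it equals 115; the coefficient of p is 22 (from the two edges through A_1).
So 22·p + 115 = 2·189.5 = 379 ⇒ p = 12.

12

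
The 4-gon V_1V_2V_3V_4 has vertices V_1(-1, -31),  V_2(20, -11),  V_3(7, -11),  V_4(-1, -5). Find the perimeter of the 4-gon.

|V_1V_2| = √((21)² + (20)²) = √841 = 29
|V_2V_3| = √((-13)² + (0)²) = √169 = 13
|V_3V_4| = √((-8)² + (6)²) = √100 = 10
|V_4V_1| = √((0)² + (-26)²) = √676 = 26
Perimeter = 29 + 13 + 10 + 26 = 78.

78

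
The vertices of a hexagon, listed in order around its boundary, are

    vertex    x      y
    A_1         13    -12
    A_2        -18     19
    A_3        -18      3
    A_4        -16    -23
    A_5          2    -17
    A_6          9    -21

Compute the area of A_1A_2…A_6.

687.5

Apply the shoelace (surveyor's) formula: 2A = Σ (x_i·y_{i+1} − x_{i+1}·y_i), indices taken mod 6.
Cross-terms: 31, 288, 462, 318, 111, 165  ⇒  Σ = 1375
Area = |Σ|/2 = 687.5.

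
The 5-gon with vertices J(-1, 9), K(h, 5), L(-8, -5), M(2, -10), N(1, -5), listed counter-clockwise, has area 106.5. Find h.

-6

Write out the shoelace sum; only the two edges meeting at K involve h:
2·Area = [((-1)·5 − h·9) + (h·(-5) − (-8)·5)] + 94
       = -14·h + 129 = 213
⇒ h = -6.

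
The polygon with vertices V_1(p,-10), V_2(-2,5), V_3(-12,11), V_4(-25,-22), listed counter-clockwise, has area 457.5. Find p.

Write out the shoelace sum; only the two edges meeting at V_1 involve p:
2·Area = [((-25)·(-10) − p·(-22)) + (p·5 − (-2)·(-10))] + 577
       = 27·p + 807 = 915
⇒ p = 4.

4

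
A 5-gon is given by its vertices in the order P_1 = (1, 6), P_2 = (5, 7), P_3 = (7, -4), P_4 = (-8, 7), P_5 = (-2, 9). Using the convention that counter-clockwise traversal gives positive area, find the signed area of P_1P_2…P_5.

-77

Cross-terms: -23, -69, 17, -58, -21  ⇒  Σ = -154
Signed area = Σ/2 = -77 (negative ⇒ clockwise traversal).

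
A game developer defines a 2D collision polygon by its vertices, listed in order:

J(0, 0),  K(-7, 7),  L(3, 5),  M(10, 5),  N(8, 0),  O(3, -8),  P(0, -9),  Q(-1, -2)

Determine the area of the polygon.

115.5

Apply the shoelace formula: 2A = Σ (x_i·y_{i+1} − x_{i+1}·y_i), indices taken mod 8.
Cross-terms: 0, -56, -35, -40, -64, -27, -9, 0  ⇒  Σ = -231
Area = |Σ|/2 = 115.5.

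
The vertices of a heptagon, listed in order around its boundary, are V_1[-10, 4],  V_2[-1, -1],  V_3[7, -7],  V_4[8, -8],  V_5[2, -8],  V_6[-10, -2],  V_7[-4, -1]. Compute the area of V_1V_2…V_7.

64

Apply the shoelace formula: 2A = Σ (x_i·y_{i+1} − x_{i+1}·y_i), indices taken mod 7.
Σ = (14) + (14) + (0) + (-48) + (-84) + (2) + (-26) = -128
Area = |Σ|/2 = 64.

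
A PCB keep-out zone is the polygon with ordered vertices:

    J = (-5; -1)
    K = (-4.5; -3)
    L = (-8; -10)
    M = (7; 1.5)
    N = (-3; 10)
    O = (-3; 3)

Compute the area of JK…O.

Cross-terms: 10.5, 21, 58, 74.5, 21, 18  ⇒  Σ = 203
Area = |Σ|/2 = 101.5.

101.5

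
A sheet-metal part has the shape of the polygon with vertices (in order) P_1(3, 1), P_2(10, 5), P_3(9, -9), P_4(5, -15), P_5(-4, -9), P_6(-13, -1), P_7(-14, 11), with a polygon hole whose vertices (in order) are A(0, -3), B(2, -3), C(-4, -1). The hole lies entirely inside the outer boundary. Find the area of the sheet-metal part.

Outer boundary:
Apply the shoelace formula: 2A = Σ (x_i·y_{i+1} − x_{i+1}·y_i), indices taken mod 7.
Σ = (5) + (-135) + (-90) + (-105) + (-113) + (-157) + (-47) = -642
Area = |Σ|/2 = 321.
Hole:
Apply the surveyor's formula: 2A = Σ (x_i·y_{i+1} − x_{i+1}·y_i), indices taken mod 3.
A→B: (0)(-3) − (2)(-3) = 6
B→C: (2)(-1) − (-4)(-3) = -14
C→A: (-4)(-3) − (0)(-1) = 12
Σ = 4
Area = |Σ|/2 = 2.
Net area = 321 − 2 = 319.

319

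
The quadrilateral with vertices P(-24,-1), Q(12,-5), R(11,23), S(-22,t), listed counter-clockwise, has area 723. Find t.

13

The doubled signed area Σ (x_i y_{i+1} − x_{i+1} y_i) is linear in t.
With t=0 it equals 991; the coefficient of t is 35 (from the two edges through S).
So 35·t + 991 = 2·723 = 1446 ⇒ t = 13.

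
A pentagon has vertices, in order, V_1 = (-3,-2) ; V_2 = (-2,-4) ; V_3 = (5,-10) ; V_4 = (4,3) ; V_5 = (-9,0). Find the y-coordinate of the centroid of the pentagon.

-79/37

Apply the shoelace formula. First the cross-terms c_i = x_i·y_{i+1} − x_{i+1}·y_i:
  8, 40, 55, 27, 18  ⇒  2A = 148, A = 74.
Then Σ (y_i + y_{i+1})·c_i = -948, so ȳ = -948 / (6·74) = -79/37.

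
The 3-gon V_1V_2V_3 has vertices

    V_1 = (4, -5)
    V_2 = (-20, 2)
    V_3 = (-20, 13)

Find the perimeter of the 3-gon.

66

|V_1V_2| = √((-24)² + (7)²) = √625 = 25
|V_2V_3| = √((0)² + (11)²) = √121 = 11
|V_3V_1| = √((24)² + (-18)²) = √900 = 30
Perimeter = 25 + 11 + 30 = 66.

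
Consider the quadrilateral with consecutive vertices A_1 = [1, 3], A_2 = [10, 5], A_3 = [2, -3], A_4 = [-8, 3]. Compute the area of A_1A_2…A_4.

Σ = (-25) + (-40) + (-18) + (-27) = -110
Area = |Σ|/2 = 55.

55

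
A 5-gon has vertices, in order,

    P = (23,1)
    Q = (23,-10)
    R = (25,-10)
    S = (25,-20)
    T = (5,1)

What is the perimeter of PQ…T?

70

|PQ| = √((0)² + (-11)²) = √121 = 11
|QR| = √((2)² + (0)²) = √4 = 2
|RS| = √((0)² + (-10)²) = √100 = 10
|ST| = √((-20)² + (21)²) = √841 = 29
|TP| = √((18)² + (0)²) = √324 = 18
Perimeter = 11 + 2 + 10 + 29 + 18 = 70.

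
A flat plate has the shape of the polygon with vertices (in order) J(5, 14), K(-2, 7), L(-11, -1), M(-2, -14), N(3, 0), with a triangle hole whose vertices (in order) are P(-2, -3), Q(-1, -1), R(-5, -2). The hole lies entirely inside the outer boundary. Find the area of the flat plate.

Outer boundary:
Cross-terms: 63, 79, 152, 42, 42  ⇒  Σ = 378
Area = |Σ|/2 = 189.
Hole:
Apply the surveyor's formula: 2A = Σ (x_i·y_{i+1} − x_{i+1}·y_i), indices taken mod 3.
Σ = (-1) + (-3) + (11) = 7
Area = |Σ|/2 = 3.5.
Net area = 189 − 3.5 = 185.5.

185.5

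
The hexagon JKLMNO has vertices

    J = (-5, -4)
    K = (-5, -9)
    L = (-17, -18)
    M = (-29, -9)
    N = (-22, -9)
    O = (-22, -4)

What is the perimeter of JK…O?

64

|JK| = √((0)² + (-5)²) = √25 = 5
|KL| = √((-12)² + (-9)²) = √225 = 15
|LM| = √((-12)² + (9)²) = √225 = 15
|MN| = √((7)² + (0)²) = √49 = 7
|NO| = √((0)² + (5)²) = √25 = 5
|OJ| = √((17)² + (0)²) = √289 = 17
Perimeter = 5 + 15 + 15 + 7 + 5 + 17 = 64.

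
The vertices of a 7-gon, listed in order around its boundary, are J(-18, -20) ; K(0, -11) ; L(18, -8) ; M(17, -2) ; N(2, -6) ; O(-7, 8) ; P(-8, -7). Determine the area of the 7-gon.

Σ = (198) + (198) + (100) + (-98) + (-26) + (113) + (34) = 519
Area = |Σ|/2 = 259.5.

259.5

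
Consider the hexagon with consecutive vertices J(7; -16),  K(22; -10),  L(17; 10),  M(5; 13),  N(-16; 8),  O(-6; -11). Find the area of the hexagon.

744

Apply the shoelace (surveyor's) formula: 2A = Σ (x_i·y_{i+1} − x_{i+1}·y_i), indices taken mod 6.
Cross-terms: 282, 390, 171, 248, 224, 173  ⇒  Σ = 1488
Area = |Σ|/2 = 744.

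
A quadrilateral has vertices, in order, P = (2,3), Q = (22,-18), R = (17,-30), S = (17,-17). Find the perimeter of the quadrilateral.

|PQ| = √((20)² + (-21)²) = √841 = 29
|QR| = √((-5)² + (-12)²) = √169 = 13
|RS| = √((0)² + (13)²) = √169 = 13
|SP| = √((-15)² + (20)²) = √625 = 25
Perimeter = 29 + 13 + 13 + 25 = 80.

80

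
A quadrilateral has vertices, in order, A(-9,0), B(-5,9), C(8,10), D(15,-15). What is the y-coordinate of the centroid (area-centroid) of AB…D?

Apply the surveyor's formula. First the cross-terms c_i = x_i·y_{i+1} − x_{i+1}·y_i:
  -81, -122, -270, -135  ⇒  2A = -608, A = -304.
Then Σ (y_i + y_{i+1})·c_i = 328, so ȳ = 328 / (6·(-304)) = -41/228.

-41/228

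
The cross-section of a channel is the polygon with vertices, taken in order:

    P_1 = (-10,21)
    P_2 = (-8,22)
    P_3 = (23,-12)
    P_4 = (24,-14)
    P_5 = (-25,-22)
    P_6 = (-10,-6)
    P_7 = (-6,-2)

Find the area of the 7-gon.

803

Apply the surveyor's formula: 2A = Σ (x_i·y_{i+1} − x_{i+1}·y_i), indices taken mod 7.
Σ = (-52) + (-410) + (-34) + (-878) + (-70) + (-16) + (-146) = -1606
Area = |Σ|/2 = 803.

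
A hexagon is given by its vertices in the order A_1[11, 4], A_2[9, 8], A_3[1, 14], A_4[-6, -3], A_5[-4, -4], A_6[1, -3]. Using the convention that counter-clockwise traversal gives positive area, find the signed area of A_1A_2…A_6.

158

Cross-terms: 52, 118, 81, 12, 16, 37  ⇒  Σ = 316
Signed area = Σ/2 = 158 (positive ⇒ counter-clockwise traversal).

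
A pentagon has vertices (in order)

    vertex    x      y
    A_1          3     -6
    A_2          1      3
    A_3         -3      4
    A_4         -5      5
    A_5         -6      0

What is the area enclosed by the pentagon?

Apply the surveyor's formula: 2A = Σ (x_i·y_{i+1} − x_{i+1}·y_i), indices taken mod 5.
Cross-terms: 15, 13, 5, 30, 36  ⇒  Σ = 99
Area = |Σ|/2 = 49.5.

49.5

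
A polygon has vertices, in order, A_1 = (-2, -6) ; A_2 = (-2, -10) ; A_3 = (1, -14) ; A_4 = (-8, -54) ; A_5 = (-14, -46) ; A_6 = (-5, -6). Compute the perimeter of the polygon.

104

|A_1A_2| = √((0)² + (-4)²) = √16 = 4
|A_2A_3| = √((3)² + (-4)²) = √25 = 5
|A_3A_4| = √((-9)² + (-40)²) = √1681 = 41
|A_4A_5| = √((-6)² + (8)²) = √100 = 10
|A_5A_6| = √((9)² + (40)²) = √1681 = 41
|A_6A_1| = √((3)² + (0)²) = √9 = 3
Perimeter = 4 + 5 + 41 + 10 + 41 + 3 = 104.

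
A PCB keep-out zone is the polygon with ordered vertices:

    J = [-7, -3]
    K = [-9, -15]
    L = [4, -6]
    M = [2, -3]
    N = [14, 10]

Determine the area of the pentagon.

Apply the shoelace formula: 2A = Σ (x_i·y_{i+1} − x_{i+1}·y_i), indices taken mod 5.
Σ = (78) + (114) + (0) + (62) + (28) = 282
Area = |Σ|/2 = 141.

141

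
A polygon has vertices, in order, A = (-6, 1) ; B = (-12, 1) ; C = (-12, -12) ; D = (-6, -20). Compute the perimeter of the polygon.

50

|AB| = √((-6)² + (0)²) = √36 = 6
|BC| = √((0)² + (-13)²) = √169 = 13
|CD| = √((6)² + (-8)²) = √100 = 10
|DA| = √((0)² + (21)²) = √441 = 21
Perimeter = 6 + 13 + 10 + 21 = 50.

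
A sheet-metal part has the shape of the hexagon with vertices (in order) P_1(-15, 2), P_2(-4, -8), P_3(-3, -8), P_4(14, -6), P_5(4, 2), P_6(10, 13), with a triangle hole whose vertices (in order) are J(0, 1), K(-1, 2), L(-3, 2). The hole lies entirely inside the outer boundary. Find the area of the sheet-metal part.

Outer boundary:
Apply Gauss's area formula: 2A = Σ (x_i·y_{i+1} − x_{i+1}·y_i), indices taken mod 6.
Σ = (128) + (8) + (130) + (52) + (32) + (215) = 565
Area = |Σ|/2 = 282.5.
Hole:
Apply the shoelace formula: 2A = Σ (x_i·y_{i+1} − x_{i+1}·y_i), indices taken mod 3.
Cross-terms: 1, 4, -3  ⇒  Σ = 2
Area = |Σ|/2 = 1.
Net area = 282.5 − 1 = 281.5.

281.5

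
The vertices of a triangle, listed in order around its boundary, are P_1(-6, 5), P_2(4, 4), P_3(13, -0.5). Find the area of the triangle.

Σ = (-44) + (-54) + (62) = -36
Area = |Σ|/2 = 18.

18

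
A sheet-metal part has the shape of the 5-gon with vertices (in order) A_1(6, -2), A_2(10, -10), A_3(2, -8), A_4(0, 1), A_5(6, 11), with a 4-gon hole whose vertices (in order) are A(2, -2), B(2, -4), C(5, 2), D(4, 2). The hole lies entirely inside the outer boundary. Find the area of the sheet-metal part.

Outer boundary:
Apply the shoelace formula: 2A = Σ (x_i·y_{i+1} − x_{i+1}·y_i), indices taken mod 5.
Σ = (-40) + (-60) + (2) + (-6) + (-78) = -182
Area = |Σ|/2 = 91.
Hole:
Apply the surveyor's formula: 2A = Σ (x_i·y_{i+1} − x_{i+1}·y_i), indices taken mod 4.
Σ = (-4) + (24) + (2) + (-12) = 10
Area = |Σ|/2 = 5.
Net area = 91 − 5 = 86.

86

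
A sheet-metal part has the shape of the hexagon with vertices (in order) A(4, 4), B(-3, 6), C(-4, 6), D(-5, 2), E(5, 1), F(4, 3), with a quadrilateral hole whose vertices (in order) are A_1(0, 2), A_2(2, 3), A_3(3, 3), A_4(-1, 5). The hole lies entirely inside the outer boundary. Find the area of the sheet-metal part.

27.5

Outer boundary:
Cross-terms: 36, 6, 22, -15, 11, 4  ⇒  Σ = 64
Area = |Σ|/2 = 32.
Hole:
Σ = (-4) + (-3) + (18) + (-2) = 9
Area = |Σ|/2 = 4.5.
Net area = 32 − 4.5 = 27.5.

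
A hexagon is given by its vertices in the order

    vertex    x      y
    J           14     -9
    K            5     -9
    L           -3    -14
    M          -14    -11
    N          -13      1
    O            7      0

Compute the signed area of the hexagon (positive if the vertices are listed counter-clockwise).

Σ = (-81) + (-97) + (-163) + (-157) + (-7) + (-63) = -568
Signed area = Σ/2 = -284 (negative ⇒ clockwise traversal).

-284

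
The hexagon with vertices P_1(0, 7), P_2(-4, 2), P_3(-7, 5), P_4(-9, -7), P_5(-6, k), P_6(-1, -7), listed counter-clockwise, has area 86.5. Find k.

Write out the shoelace sum; only the two edges meeting at P_5 involve k:
2·Area = [((-9)·k − (-6)·(-7)) + ((-6)·(-7) − (-1)·k)] + 109
       = -8·k + 109 = 173
⇒ k = -8.

-8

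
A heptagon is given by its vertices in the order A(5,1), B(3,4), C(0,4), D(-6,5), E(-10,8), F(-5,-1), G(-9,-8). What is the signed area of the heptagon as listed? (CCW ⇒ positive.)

Σ = (17) + (12) + (24) + (2) + (50) + (31) + (31) = 167
Signed area = Σ/2 = 83.5 (positive ⇒ counter-clockwise traversal).

83.5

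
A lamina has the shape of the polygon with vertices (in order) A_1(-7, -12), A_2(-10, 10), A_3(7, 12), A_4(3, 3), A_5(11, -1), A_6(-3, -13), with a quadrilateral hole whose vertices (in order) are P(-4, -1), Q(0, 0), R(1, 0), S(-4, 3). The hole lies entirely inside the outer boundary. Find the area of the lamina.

Outer boundary:
Apply the shoelace formula: 2A = Σ (x_i·y_{i+1} − x_{i+1}·y_i), indices taken mod 6.
Σ = (-190) + (-190) + (-15) + (-36) + (-146) + (-55) = -632
Area = |Σ|/2 = 316.
Hole:
Apply the shoelace formula: 2A = Σ (x_i·y_{i+1} − x_{i+1}·y_i), indices taken mod 4.
Cross-terms: 0, 0, 3, 16  ⇒  Σ = 19
Area = |Σ|/2 = 9.5.
Net area = 316 − 9.5 = 306.5.

306.5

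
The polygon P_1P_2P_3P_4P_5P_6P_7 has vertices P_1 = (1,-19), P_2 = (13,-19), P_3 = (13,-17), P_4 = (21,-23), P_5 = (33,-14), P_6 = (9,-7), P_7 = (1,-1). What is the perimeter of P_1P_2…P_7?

92

|P_1P_2| = √((12)² + (0)²) = √144 = 12
|P_2P_3| = √((0)² + (2)²) = √4 = 2
|P_3P_4| = √((8)² + (-6)²) = √100 = 10
|P_4P_5| = √((12)² + (9)²) = √225 = 15
|P_5P_6| = √((-24)² + (7)²) = √625 = 25
|P_6P_7| = √((-8)² + (6)²) = √100 = 10
|P_7P_1| = √((0)² + (-18)²) = √324 = 18
Perimeter = 12 + 2 + 10 + 15 + 25 + 10 + 18 = 92.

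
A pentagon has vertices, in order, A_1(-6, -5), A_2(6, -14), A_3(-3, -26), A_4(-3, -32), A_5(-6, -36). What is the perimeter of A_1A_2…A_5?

|A_1A_2| = √((12)² + (-9)²) = √225 = 15
|A_2A_3| = √((-9)² + (-12)²) = √225 = 15
|A_3A_4| = √((0)² + (-6)²) = √36 = 6
|A_4A_5| = √((-3)² + (-4)²) = √25 = 5
|A_5A_1| = √((0)² + (31)²) = √961 = 31
Perimeter = 15 + 15 + 6 + 5 + 31 = 72.

72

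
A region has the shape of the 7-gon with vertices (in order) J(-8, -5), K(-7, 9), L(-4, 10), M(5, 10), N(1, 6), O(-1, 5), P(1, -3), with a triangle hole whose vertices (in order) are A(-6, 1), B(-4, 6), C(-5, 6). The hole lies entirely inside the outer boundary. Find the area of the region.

Outer boundary:
Apply the shoelace formula: 2A = Σ (x_i·y_{i+1} − x_{i+1}·y_i), indices taken mod 7.
J→K: (-8)(9) − (-7)(-5) = -107
K→L: (-7)(10) − (-4)(9) = -34
L→M: (-4)(10) − (5)(10) = -90
M→N: (5)(6) − (1)(10) = 20
N→O: (1)(5) − (-1)(6) = 11
O→P: (-1)(-3) − (1)(5) = -2
P→J: (1)(-5) − (-8)(-3) = -29
Σ = -231
Area = |Σ|/2 = 115.5.
Hole:
Apply the shoelace formula: 2A = Σ (x_i·y_{i+1} − x_{i+1}·y_i), indices taken mod 3.
Σ = (-32) + (6) + (31) = 5
Area = |Σ|/2 = 2.5.
Net area = 115.5 − 2.5 = 113.

113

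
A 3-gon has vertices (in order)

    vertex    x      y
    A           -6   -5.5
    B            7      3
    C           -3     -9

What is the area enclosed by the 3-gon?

35.5

Apply the shoelace (surveyor's) formula: 2A = Σ (x_i·y_{i+1} − x_{i+1}·y_i), indices taken mod 3.
Σ = (20.5) + (-54) + (-37.5) = -71
Area = |Σ|/2 = 35.5.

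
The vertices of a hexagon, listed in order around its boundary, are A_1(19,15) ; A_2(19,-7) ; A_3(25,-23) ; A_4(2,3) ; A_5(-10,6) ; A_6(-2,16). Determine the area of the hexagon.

Apply the shoelace (surveyor's) formula: 2A = Σ (x_i·y_{i+1} − x_{i+1}·y_i), indices taken mod 6.
Σ = (-418) + (-262) + (121) + (42) + (-148) + (-334) = -999
Area = |Σ|/2 = 499.5.

499.5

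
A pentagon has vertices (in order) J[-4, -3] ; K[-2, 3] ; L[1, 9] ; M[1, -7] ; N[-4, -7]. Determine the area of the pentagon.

Σ = (-18) + (-21) + (-16) + (-35) + (-16) = -106
Area = |Σ|/2 = 53.

53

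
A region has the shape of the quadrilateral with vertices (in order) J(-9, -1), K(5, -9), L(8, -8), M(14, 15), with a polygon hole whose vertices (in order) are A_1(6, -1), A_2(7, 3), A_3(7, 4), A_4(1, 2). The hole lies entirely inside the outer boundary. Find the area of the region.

221

Outer boundary:
J→K: (-9)(-9) − (5)(-1) = 86
K→L: (5)(-8) − (8)(-9) = 32
L→M: (8)(15) − (14)(-8) = 232
M→J: (14)(-1) − (-9)(15) = 121
Σ = 471
Area = |Σ|/2 = 235.5.
Hole:
Σ = (25) + (7) + (10) + (-13) = 29
Area = |Σ|/2 = 14.5.
Net area = 235.5 − 14.5 = 221.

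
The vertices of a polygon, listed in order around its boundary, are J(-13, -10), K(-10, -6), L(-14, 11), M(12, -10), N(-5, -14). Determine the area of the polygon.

Σ = (-22) + (-194) + (8) + (-218) + (-132) = -558
Area = |Σ|/2 = 279.

279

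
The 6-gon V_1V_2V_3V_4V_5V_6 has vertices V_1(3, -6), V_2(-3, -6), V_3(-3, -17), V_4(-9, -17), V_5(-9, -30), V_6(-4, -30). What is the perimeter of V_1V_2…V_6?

66

|V_1V_2| = √((-6)² + (0)²) = √36 = 6
|V_2V_3| = √((0)² + (-11)²) = √121 = 11
|V_3V_4| = √((-6)² + (0)²) = √36 = 6
|V_4V_5| = √((0)² + (-13)²) = √169 = 13
|V_5V_6| = √((5)² + (0)²) = √25 = 5
|V_6V_1| = √((7)² + (24)²) = √625 = 25
Perimeter = 6 + 11 + 6 + 13 + 5 + 25 = 66.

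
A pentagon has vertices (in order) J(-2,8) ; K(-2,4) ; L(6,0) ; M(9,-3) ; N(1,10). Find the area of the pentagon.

Apply Gauss's area formula: 2A = Σ (x_i·y_{i+1} − x_{i+1}·y_i), indices taken mod 5.
Cross-terms: 8, -24, -18, 93, 28  ⇒  Σ = 87
Area = |Σ|/2 = 43.5.

43.5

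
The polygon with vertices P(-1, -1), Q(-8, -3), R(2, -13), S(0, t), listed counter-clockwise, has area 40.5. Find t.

Write out the shoelace sum; only the two edges meeting at S involve t:
2·Area = [(2·t − 0·(-13)) + (0·(-1) − (-1)·t)] + 105
       = 3·t + 105 = 81
⇒ t = -8.

-8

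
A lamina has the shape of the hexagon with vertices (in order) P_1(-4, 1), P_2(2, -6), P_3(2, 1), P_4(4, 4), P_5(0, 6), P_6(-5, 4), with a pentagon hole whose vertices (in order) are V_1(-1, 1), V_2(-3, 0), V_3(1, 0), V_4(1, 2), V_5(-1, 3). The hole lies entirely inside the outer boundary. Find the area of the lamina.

46.5

Outer boundary:
Apply the surveyor's formula: 2A = Σ (x_i·y_{i+1} − x_{i+1}·y_i), indices taken mod 6.
Σ = (22) + (14) + (4) + (24) + (30) + (11) = 105
Area = |Σ|/2 = 52.5.
Hole:
Σ = (3) + (0) + (2) + (5) + (2) = 12
Area = |Σ|/2 = 6.
Net area = 52.5 − 6 = 46.5.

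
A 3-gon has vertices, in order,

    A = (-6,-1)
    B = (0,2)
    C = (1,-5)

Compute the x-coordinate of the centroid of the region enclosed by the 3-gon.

-5/3

Apply Gauss's area formula. First the cross-terms c_i = x_i·y_{i+1} − x_{i+1}·y_i:
  -12, -2, -31  ⇒  2A = -45, A = -22.5.
Then Σ (x_i + x_{i+1})·c_i = 225, so x̄ = 225 / (6·(-22.5)) = -5/3.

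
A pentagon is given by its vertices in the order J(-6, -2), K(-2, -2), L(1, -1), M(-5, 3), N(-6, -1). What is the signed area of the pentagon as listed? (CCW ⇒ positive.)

19.5

Apply Gauss's area formula: 2A = Σ (x_i·y_{i+1} − x_{i+1}·y_i), indices taken mod 5.
J→K: (-6)(-2) − (-2)(-2) = 8
K→L: (-2)(-1) − (1)(-2) = 4
L→M: (1)(3) − (-5)(-1) = -2
M→N: (-5)(-1) − (-6)(3) = 23
N→J: (-6)(-2) − (-6)(-1) = 6
Σ = 39
Signed area = Σ/2 = 19.5 (positive ⇒ counter-clockwise traversal).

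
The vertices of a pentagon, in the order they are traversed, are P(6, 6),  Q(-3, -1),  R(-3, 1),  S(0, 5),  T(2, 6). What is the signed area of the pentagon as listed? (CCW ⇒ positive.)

-21.5

P→Q: (6)(-1) − (-3)(6) = 12
Q→R: (-3)(1) − (-3)(-1) = -6
R→S: (-3)(5) − (0)(1) = -15
S→T: (0)(6) − (2)(5) = -10
T→P: (2)(6) − (6)(6) = -24
Σ = -43
Signed area = Σ/2 = -21.5 (negative ⇒ clockwise traversal).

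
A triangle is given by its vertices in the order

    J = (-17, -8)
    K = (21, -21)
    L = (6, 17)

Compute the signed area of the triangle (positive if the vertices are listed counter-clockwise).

624.5

Apply Gauss's area formula: 2A = Σ (x_i·y_{i+1} − x_{i+1}·y_i), indices taken mod 3.
J→K: (-17)(-21) − (21)(-8) = 525
K→L: (21)(17) − (6)(-21) = 483
L→J: (6)(-8) − (-17)(17) = 241
Σ = 1249
Signed area = Σ/2 = 624.5 (positive ⇒ counter-clockwise traversal).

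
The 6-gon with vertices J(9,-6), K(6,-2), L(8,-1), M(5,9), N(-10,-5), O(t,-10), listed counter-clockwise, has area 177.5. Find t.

5

Write out the shoelace sum; only the two edges meeting at O involve t:
2·Area = [((-10)·(-10) − t·(-5)) + (t·(-6) − 9·(-10))] + 170
       = -1·t + 360 = 355
⇒ t = 5.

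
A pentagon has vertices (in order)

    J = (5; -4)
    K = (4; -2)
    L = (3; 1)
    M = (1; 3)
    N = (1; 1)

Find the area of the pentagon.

6.5

Apply the shoelace (surveyor's) formula: 2A = Σ (x_i·y_{i+1} − x_{i+1}·y_i), indices taken mod 5.
Cross-terms: 6, 10, 8, -2, -9  ⇒  Σ = 13
Area = |Σ|/2 = 6.5.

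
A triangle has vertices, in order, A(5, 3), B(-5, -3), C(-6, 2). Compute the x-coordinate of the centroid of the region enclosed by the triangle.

Apply the surveyor's formula. First the cross-terms c_i = x_i·y_{i+1} − x_{i+1}·y_i:
  0, -28, -28  ⇒  2A = -56, A = -28.
Then Σ (x_i + x_{i+1})·c_i = 336, so x̄ = 336 / (6·(-28)) = -2.

-2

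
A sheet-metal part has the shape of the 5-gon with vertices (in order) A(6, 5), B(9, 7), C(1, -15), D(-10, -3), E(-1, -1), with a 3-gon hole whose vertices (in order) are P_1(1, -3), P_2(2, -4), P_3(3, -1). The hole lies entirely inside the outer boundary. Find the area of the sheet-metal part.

Outer boundary:
Σ = (-3) + (-142) + (-153) + (7) + (1) = -290
Area = |Σ|/2 = 145.
Hole:
Apply the surveyor's formula: 2A = Σ (x_i·y_{i+1} − x_{i+1}·y_i), indices taken mod 3.
Cross-terms: 2, 10, -8  ⇒  Σ = 4
Area = |Σ|/2 = 2.
Net area = 145 − 2 = 143.

143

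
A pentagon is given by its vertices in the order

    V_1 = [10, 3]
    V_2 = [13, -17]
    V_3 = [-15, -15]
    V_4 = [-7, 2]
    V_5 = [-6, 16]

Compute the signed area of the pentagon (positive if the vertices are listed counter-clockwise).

-536

Apply Gauss's area formula: 2A = Σ (x_i·y_{i+1} − x_{i+1}·y_i), indices taken mod 5.
Σ = (-209) + (-450) + (-135) + (-100) + (-178) = -1072
Signed area = Σ/2 = -536 (negative ⇒ clockwise traversal).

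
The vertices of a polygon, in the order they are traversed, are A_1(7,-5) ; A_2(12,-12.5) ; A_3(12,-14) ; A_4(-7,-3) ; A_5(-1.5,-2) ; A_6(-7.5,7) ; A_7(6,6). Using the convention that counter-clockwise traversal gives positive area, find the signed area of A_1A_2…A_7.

-177.25

Apply Gauss's area formula: 2A = Σ (x_i·y_{i+1} − x_{i+1}·y_i), indices taken mod 7.
A_1→A_2: (7)(-12.5) − (12)(-5) = -27.5
A_2→A_3: (12)(-14) − (12)(-12.5) = -18
A_3→A_4: (12)(-3) − (-7)(-14) = -134
A_4→A_5: (-7)(-2) − (-1.5)(-3) = 9.5
A_5→A_6: (-1.5)(7) − (-7.5)(-2) = -25.5
A_6→A_7: (-7.5)(6) − (6)(7) = -87
A_7→A_1: (6)(-5) − (7)(6) = -72
Σ = -354.5
Signed area = Σ/2 = -177.25 (negative ⇒ clockwise traversal).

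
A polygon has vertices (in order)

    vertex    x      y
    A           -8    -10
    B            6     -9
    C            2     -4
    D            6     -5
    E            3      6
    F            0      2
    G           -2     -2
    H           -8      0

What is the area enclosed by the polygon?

132.5

Apply Gauss's area formula: 2A = Σ (x_i·y_{i+1} − x_{i+1}·y_i), indices taken mod 8.
Σ = (132) + (-6) + (14) + (51) + (6) + (4) + (-16) + (80) = 265
Area = |Σ|/2 = 132.5.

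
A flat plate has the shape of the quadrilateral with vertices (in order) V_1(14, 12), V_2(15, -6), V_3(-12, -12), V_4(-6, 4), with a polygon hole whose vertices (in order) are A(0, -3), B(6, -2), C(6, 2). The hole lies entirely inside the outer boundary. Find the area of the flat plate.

Outer boundary:
Apply the surveyor's formula: 2A = Σ (x_i·y_{i+1} − x_{i+1}·y_i), indices taken mod 4.
Cross-terms: -264, -252, -120, -128  ⇒  Σ = -764
Area = |Σ|/2 = 382.
Hole:
Σ = (18) + (24) + (-18) = 24
Area = |Σ|/2 = 12.
Net area = 382 − 12 = 370.

370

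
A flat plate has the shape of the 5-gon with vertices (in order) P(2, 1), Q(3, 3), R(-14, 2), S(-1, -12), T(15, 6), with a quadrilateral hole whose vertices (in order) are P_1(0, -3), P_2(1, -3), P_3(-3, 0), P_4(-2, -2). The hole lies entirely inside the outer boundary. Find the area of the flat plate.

196

Outer boundary:
P→Q: (2)(3) − (3)(1) = 3
Q→R: (3)(2) − (-14)(3) = 48
R→S: (-14)(-12) − (-1)(2) = 170
S→T: (-1)(6) − (15)(-12) = 174
T→P: (15)(1) − (2)(6) = 3
Σ = 398
Area = |Σ|/2 = 199.
Hole:
Σ = (3) + (-9) + (6) + (6) = 6
Area = |Σ|/2 = 3.
Net area = 199 − 3 = 196.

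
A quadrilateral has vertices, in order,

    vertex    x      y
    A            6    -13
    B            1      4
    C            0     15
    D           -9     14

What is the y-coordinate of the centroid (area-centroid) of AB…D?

Apply the shoelace formula. First the cross-terms c_i = x_i·y_{i+1} − x_{i+1}·y_i:
  37, 15, 135, 33  ⇒  2A = 220, A = 110.
Then Σ (y_i + y_{i+1})·c_i = 3900, so ȳ = 3900 / (6·110) = 65/11.

65/11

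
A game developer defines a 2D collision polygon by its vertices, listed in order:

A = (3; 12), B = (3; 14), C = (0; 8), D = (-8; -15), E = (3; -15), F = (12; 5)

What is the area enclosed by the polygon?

291.5

Apply the shoelace (surveyor's) formula: 2A = Σ (x_i·y_{i+1} − x_{i+1}·y_i), indices taken mod 6.
Σ = (6) + (24) + (64) + (165) + (195) + (129) = 583
Area = |Σ|/2 = 291.5.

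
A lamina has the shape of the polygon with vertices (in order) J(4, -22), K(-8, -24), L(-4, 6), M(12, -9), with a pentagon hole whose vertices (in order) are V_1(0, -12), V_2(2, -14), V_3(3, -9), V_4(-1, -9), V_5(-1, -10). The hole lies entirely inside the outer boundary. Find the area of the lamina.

327.5

Outer boundary:
Apply the shoelace formula: 2A = Σ (x_i·y_{i+1} − x_{i+1}·y_i), indices taken mod 4.
Σ = (-272) + (-144) + (-36) + (-228) = -680
Area = |Σ|/2 = 340.
Hole:
Apply the shoelace (surveyor's) formula: 2A = Σ (x_i·y_{i+1} − x_{i+1}·y_i), indices taken mod 5.
V_1→V_2: (0)(-14) − (2)(-12) = 24
V_2→V_3: (2)(-9) − (3)(-14) = 24
V_3→V_4: (3)(-9) − (-1)(-9) = -36
V_4→V_5: (-1)(-10) − (-1)(-9) = 1
V_5→V_1: (-1)(-12) − (0)(-10) = 12
Σ = 25
Area = |Σ|/2 = 12.5.
Net area = 340 − 12.5 = 327.5.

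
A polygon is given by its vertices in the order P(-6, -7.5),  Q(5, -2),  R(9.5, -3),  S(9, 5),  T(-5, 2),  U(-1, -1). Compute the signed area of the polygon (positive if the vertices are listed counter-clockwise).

Cross-terms: 49.5, 4, 74.5, 43, 7, 1.5  ⇒  Σ = 179.5
Signed area = Σ/2 = 89.75 (positive ⇒ counter-clockwise traversal).

89.75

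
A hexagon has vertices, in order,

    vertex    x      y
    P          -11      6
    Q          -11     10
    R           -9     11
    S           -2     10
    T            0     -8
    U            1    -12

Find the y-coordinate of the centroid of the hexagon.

Apply the shoelace (surveyor's) formula. First the cross-terms c_i = x_i·y_{i+1} − x_{i+1}·y_i:
  -44, -31, -68, 16, 8, -126  ⇒  2A = -245, A = -122.5.
Then Σ (y_i + y_{i+1})·c_i = -2155, so ȳ = -2155 / (6·(-122.5)) = 431/147.

431/147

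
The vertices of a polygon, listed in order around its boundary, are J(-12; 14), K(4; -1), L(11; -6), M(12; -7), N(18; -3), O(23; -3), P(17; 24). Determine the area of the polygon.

586

Cross-terms: -44, -13, -5, 90, 15, 603, 526  ⇒  Σ = 1172
Area = |Σ|/2 = 586.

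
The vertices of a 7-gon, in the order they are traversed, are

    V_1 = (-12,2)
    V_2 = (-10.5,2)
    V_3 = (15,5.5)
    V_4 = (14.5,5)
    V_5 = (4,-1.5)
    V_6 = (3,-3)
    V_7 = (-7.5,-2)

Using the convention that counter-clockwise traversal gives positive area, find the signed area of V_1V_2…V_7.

Σ = (-3) + (-87.75) + (-4.75) + (-41.75) + (-7.5) + (-28.5) + (-39) = -212.25
Signed area = Σ/2 = -106.125 (negative ⇒ clockwise traversal).

-106.125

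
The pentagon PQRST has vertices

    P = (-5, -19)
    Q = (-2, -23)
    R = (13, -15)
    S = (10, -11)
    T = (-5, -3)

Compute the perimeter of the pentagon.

60

|PQ| = √((3)² + (-4)²) = √25 = 5
|QR| = √((15)² + (8)²) = √289 = 17
|RS| = √((-3)² + (4)²) = √25 = 5
|ST| = √((-15)² + (8)²) = √289 = 17
|TP| = √((0)² + (-16)²) = √256 = 16
Perimeter = 5 + 17 + 5 + 17 + 16 = 60.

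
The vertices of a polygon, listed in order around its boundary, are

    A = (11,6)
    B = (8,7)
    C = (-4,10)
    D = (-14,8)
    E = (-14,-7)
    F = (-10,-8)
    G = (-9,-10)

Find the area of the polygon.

290.5

Apply the shoelace formula: 2A = Σ (x_i·y_{i+1} − x_{i+1}·y_i), indices taken mod 7.
Σ = (29) + (108) + (108) + (210) + (42) + (28) + (56) = 581
Area = |Σ|/2 = 290.5.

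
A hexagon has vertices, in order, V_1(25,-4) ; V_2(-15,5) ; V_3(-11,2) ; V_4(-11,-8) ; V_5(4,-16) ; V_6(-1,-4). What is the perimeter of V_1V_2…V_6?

|V_1V_2| = √((-40)² + (9)²) = √1681 = 41
|V_2V_3| = √((4)² + (-3)²) = √25 = 5
|V_3V_4| = √((0)² + (-10)²) = √100 = 10
|V_4V_5| = √((15)² + (-8)²) = √289 = 17
|V_5V_6| = √((-5)² + (12)²) = √169 = 13
|V_6V_1| = √((26)² + (0)²) = √676 = 26
Perimeter = 41 + 5 + 10 + 17 + 13 + 26 = 112.

112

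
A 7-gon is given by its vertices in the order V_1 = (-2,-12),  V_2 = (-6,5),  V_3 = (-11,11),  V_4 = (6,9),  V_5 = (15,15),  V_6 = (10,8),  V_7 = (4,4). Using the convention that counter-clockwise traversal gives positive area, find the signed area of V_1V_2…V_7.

Σ = (-82) + (-11) + (-165) + (-45) + (-30) + (8) + (-40) = -365
Signed area = Σ/2 = -182.5 (negative ⇒ clockwise traversal).

-182.5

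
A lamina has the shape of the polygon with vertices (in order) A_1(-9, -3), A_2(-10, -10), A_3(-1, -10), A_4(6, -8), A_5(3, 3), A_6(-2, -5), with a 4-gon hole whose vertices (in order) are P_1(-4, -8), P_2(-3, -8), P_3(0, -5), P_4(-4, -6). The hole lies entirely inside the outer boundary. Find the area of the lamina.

Outer boundary:
Apply the surveyor's formula: 2A = Σ (x_i·y_{i+1} − x_{i+1}·y_i), indices taken mod 6.
Σ = (60) + (90) + (68) + (42) + (-9) + (-39) = 212
Area = |Σ|/2 = 106.
Hole:
Apply the shoelace formula: 2A = Σ (x_i·y_{i+1} − x_{i+1}·y_i), indices taken mod 4.
P_1→P_2: (-4)(-8) − (-3)(-8) = 8
P_2→P_3: (-3)(-5) − (0)(-8) = 15
P_3→P_4: (0)(-6) − (-4)(-5) = -20
P_4→P_1: (-4)(-8) − (-4)(-6) = 8
Σ = 11
Area = |Σ|/2 = 5.5.
Net area = 106 − 5.5 = 100.5.

100.5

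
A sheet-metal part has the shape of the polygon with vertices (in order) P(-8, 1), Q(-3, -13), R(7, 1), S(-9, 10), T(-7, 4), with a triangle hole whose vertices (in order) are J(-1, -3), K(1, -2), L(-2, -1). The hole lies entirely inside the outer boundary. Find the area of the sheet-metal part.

Outer boundary:
Apply the shoelace (surveyor's) formula: 2A = Σ (x_i·y_{i+1} − x_{i+1}·y_i), indices taken mod 5.
Cross-terms: 107, 88, 79, 34, 25  ⇒  Σ = 333
Area = |Σ|/2 = 166.5.
Hole:
Apply the surveyor's formula: 2A = Σ (x_i·y_{i+1} − x_{i+1}·y_i), indices taken mod 3.
Σ = (5) + (-5) + (5) = 5
Area = |Σ|/2 = 2.5.
Net area = 166.5 − 2.5 = 164.

164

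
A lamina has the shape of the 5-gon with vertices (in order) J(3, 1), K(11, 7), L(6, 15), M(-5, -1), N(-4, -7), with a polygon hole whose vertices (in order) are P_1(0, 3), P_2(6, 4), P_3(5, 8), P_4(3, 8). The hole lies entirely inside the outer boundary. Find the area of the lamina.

107.5

Outer boundary:
Cross-terms: 10, 123, 69, 31, 17  ⇒  Σ = 250
Area = |Σ|/2 = 125.
Hole:
Σ = (-18) + (28) + (16) + (9) = 35
Area = |Σ|/2 = 17.5.
Net area = 125 − 17.5 = 107.5.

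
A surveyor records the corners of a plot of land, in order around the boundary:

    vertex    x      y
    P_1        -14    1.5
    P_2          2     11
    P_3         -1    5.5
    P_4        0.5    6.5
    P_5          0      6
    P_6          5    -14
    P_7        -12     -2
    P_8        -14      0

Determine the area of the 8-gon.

Σ = (-157) + (22) + (-9.25) + (3) + (-30) + (-178) + (-28) + (-21) = -398.25
Area = |Σ|/2 = 199.125.

199.125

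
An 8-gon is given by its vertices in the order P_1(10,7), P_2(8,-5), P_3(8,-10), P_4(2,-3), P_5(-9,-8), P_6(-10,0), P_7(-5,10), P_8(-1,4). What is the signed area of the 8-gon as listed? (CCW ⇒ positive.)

-215

Σ = (-106) + (-40) + (-4) + (-43) + (-80) + (-100) + (-10) + (-47) = -430
Signed area = Σ/2 = -215 (negative ⇒ clockwise traversal).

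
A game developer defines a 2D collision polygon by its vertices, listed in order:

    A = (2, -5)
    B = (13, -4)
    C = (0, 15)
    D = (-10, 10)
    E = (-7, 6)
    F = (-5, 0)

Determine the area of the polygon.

Apply the shoelace (surveyor's) formula: 2A = Σ (x_i·y_{i+1} − x_{i+1}·y_i), indices taken mod 6.
Cross-terms: 57, 195, 150, 10, 30, 25  ⇒  Σ = 467
Area = |Σ|/2 = 233.5.

233.5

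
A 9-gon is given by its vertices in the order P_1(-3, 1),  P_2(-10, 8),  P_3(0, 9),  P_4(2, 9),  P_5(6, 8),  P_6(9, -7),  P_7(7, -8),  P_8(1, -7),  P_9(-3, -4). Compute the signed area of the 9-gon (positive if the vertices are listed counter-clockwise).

Apply the shoelace (surveyor's) formula: 2A = Σ (x_i·y_{i+1} − x_{i+1}·y_i), indices taken mod 9.
Cross-terms: -14, -90, -18, -38, -114, -23, -41, -25, -15  ⇒  Σ = -378
Signed area = Σ/2 = -189 (negative ⇒ clockwise traversal).

-189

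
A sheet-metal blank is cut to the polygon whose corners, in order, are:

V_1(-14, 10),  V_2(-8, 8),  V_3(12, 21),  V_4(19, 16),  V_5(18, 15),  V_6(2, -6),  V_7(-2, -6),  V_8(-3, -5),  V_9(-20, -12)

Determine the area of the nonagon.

554

Cross-terms: -32, -264, -207, -3, -138, -24, -8, -64, -368  ⇒  Σ = -1108
Area = |Σ|/2 = 554.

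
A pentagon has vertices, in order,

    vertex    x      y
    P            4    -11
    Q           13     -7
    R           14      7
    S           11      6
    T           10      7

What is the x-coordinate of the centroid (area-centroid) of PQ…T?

Apply Gauss's area formula. First the cross-terms c_i = x_i·y_{i+1} − x_{i+1}·y_i:
  115, 189, 7, 17, -138  ⇒  2A = 190, A = 95.
Then Σ (x_i + x_{i+1})·c_i = 5658, so x̄ = 5658 / (6·95) = 943/95.

943/95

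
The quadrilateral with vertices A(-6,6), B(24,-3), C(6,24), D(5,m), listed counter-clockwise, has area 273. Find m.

The doubled signed area Σ (x_i y_{i+1} − x_{i+1} y_i) is linear in m.
With m=0 it equals 378; the coefficient of m is 12 (from the two edges through D).
So 12·m + 378 = 2·273 = 546 ⇒ m = 14.

14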